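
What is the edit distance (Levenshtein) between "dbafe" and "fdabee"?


Computing edit distance: "dbafe" -> "fdabee"
DP table:
           f    d    a    b    e    e
      0    1    2    3    4    5    6
  d   1    1    1    2    3    4    5
  b   2    2    2    2    2    3    4
  a   3    3    3    2    3    3    4
  f   4    3    4    3    3    4    4
  e   5    4    4    4    4    3    4
Edit distance = dp[5][6] = 4

4


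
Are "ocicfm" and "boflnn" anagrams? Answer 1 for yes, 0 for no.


Strings: "ocicfm", "boflnn"
Sorted first:  ccfimo
Sorted second: bflnno
Differ at position 0: 'c' vs 'b' => not anagrams

0


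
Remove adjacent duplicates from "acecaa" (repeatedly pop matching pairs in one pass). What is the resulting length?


Input: acecaa
Stack-based adjacent duplicate removal:
  Read 'a': push. Stack: a
  Read 'c': push. Stack: ac
  Read 'e': push. Stack: ace
  Read 'c': push. Stack: acec
  Read 'a': push. Stack: aceca
  Read 'a': matches stack top 'a' => pop. Stack: acec
Final stack: "acec" (length 4)

4


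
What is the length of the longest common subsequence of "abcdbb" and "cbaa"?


LCS of "abcdbb" and "cbaa"
DP table:
           c    b    a    a
      0    0    0    0    0
  a   0    0    0    1    1
  b   0    0    1    1    1
  c   0    1    1    1    1
  d   0    1    1    1    1
  b   0    1    2    2    2
  b   0    1    2    2    2
LCS length = dp[6][4] = 2

2


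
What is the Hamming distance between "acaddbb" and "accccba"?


Comparing "acaddbb" and "accccba" position by position:
  Position 0: 'a' vs 'a' => same
  Position 1: 'c' vs 'c' => same
  Position 2: 'a' vs 'c' => differ
  Position 3: 'd' vs 'c' => differ
  Position 4: 'd' vs 'c' => differ
  Position 5: 'b' vs 'b' => same
  Position 6: 'b' vs 'a' => differ
Total differences (Hamming distance): 4

4


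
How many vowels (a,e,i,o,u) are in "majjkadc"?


Input: majjkadc
Checking each character:
  'm' at position 0: consonant
  'a' at position 1: vowel (running total: 1)
  'j' at position 2: consonant
  'j' at position 3: consonant
  'k' at position 4: consonant
  'a' at position 5: vowel (running total: 2)
  'd' at position 6: consonant
  'c' at position 7: consonant
Total vowels: 2

2


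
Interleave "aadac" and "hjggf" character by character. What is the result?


Interleaving "aadac" and "hjggf":
  Position 0: 'a' from first, 'h' from second => "ah"
  Position 1: 'a' from first, 'j' from second => "aj"
  Position 2: 'd' from first, 'g' from second => "dg"
  Position 3: 'a' from first, 'g' from second => "ag"
  Position 4: 'c' from first, 'f' from second => "cf"
Result: ahajdgagcf

ahajdgagcf


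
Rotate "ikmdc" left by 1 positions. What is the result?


Input: "ikmdc", rotate left by 1
First 1 characters: "i"
Remaining characters: "kmdc"
Concatenate remaining + first: "kmdc" + "i" = "kmdci"

kmdci


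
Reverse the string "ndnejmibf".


Input: ndnejmibf
Reading characters right to left:
  Position 8: 'f'
  Position 7: 'b'
  Position 6: 'i'
  Position 5: 'm'
  Position 4: 'j'
  Position 3: 'e'
  Position 2: 'n'
  Position 1: 'd'
  Position 0: 'n'
Reversed: fbimjendn

fbimjendn


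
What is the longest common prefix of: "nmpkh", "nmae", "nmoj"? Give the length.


Words: nmpkh, nmae, nmoj
  Position 0: all 'n' => match
  Position 1: all 'm' => match
  Position 2: ('p', 'a', 'o') => mismatch, stop
LCP = "nm" (length 2)

2


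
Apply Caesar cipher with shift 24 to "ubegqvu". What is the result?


Caesar cipher: shift "ubegqvu" by 24
  'u' (pos 20) + 24 = pos 18 = 's'
  'b' (pos 1) + 24 = pos 25 = 'z'
  'e' (pos 4) + 24 = pos 2 = 'c'
  'g' (pos 6) + 24 = pos 4 = 'e'
  'q' (pos 16) + 24 = pos 14 = 'o'
  'v' (pos 21) + 24 = pos 19 = 't'
  'u' (pos 20) + 24 = pos 18 = 's'
Result: szceots

szceots


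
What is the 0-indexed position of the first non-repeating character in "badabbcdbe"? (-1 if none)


Input: badabbcdbe
Character frequencies:
  'a': 2
  'b': 4
  'c': 1
  'd': 2
  'e': 1
Scanning left to right for freq == 1:
  Position 0 ('b'): freq=4, skip
  Position 1 ('a'): freq=2, skip
  Position 2 ('d'): freq=2, skip
  Position 3 ('a'): freq=2, skip
  Position 4 ('b'): freq=4, skip
  Position 5 ('b'): freq=4, skip
  Position 6 ('c'): unique! => answer = 6

6


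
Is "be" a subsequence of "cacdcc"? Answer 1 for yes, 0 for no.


Check if "be" is a subsequence of "cacdcc"
Greedy scan:
  Position 0 ('c'): no match needed
  Position 1 ('a'): no match needed
  Position 2 ('c'): no match needed
  Position 3 ('d'): no match needed
  Position 4 ('c'): no match needed
  Position 5 ('c'): no match needed
Only matched 0/2 characters => not a subsequence

0


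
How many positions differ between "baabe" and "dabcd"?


Comparing "baabe" and "dabcd" position by position:
  Position 0: 'b' vs 'd' => DIFFER
  Position 1: 'a' vs 'a' => same
  Position 2: 'a' vs 'b' => DIFFER
  Position 3: 'b' vs 'c' => DIFFER
  Position 4: 'e' vs 'd' => DIFFER
Positions that differ: 4

4


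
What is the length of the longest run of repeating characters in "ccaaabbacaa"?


Input: "ccaaabbacaa"
Scanning for longest run:
  Position 1 ('c'): continues run of 'c', length=2
  Position 2 ('a'): new char, reset run to 1
  Position 3 ('a'): continues run of 'a', length=2
  Position 4 ('a'): continues run of 'a', length=3
  Position 5 ('b'): new char, reset run to 1
  Position 6 ('b'): continues run of 'b', length=2
  Position 7 ('a'): new char, reset run to 1
  Position 8 ('c'): new char, reset run to 1
  Position 9 ('a'): new char, reset run to 1
  Position 10 ('a'): continues run of 'a', length=2
Longest run: 'a' with length 3

3


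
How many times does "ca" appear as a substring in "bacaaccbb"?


Searching for "ca" in "bacaaccbb"
Scanning each position:
  Position 0: "ba" => no
  Position 1: "ac" => no
  Position 2: "ca" => MATCH
  Position 3: "aa" => no
  Position 4: "ac" => no
  Position 5: "cc" => no
  Position 6: "cb" => no
  Position 7: "bb" => no
Total occurrences: 1

1


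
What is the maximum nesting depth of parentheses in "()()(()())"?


Input: "()()(()())"
Tracking depth:
  Position 0 '(': depth becomes 1
  Position 1 ')': depth becomes 0
  Position 2 '(': depth becomes 1
  Position 3 ')': depth becomes 0
  Position 4 '(': depth becomes 1
  Position 5 '(': depth becomes 2
  Position 6 ')': depth becomes 1
  Position 7 '(': depth becomes 2
  Position 8 ')': depth becomes 1
  Position 9 ')': depth becomes 0
Maximum depth reached: 2

2


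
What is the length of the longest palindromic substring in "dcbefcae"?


Input: "dcbefcae"
Checking substrings for palindromes:
  No multi-char palindromic substrings found
Longest palindromic substring: "d" with length 1

1


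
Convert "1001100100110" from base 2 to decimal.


Input: "1001100100110" in base 2
Positional expansion:
  Digit '1' (value 1) x 2^12 = 4096
  Digit '0' (value 0) x 2^11 = 0
  Digit '0' (value 0) x 2^10 = 0
  Digit '1' (value 1) x 2^9 = 512
  Digit '1' (value 1) x 2^8 = 256
  Digit '0' (value 0) x 2^7 = 0
  Digit '0' (value 0) x 2^6 = 0
  Digit '1' (value 1) x 2^5 = 32
  Digit '0' (value 0) x 2^4 = 0
  Digit '0' (value 0) x 2^3 = 0
  Digit '1' (value 1) x 2^2 = 4
  Digit '1' (value 1) x 2^1 = 2
  Digit '0' (value 0) x 2^0 = 0
Sum = 4902

4902


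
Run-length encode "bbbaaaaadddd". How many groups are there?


Input: bbbaaaaadddd
Scanning for consecutive runs:
  Group 1: 'b' x 3 (positions 0-2)
  Group 2: 'a' x 5 (positions 3-7)
  Group 3: 'd' x 4 (positions 8-11)
Total groups: 3

3


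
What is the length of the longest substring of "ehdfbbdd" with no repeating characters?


Input: "ehdfbbdd"
Sliding window (track last position of each char):
  Position 0 ('e'): window [0,0] length 1 -- new best
  Position 1 ('h'): window [0,1] length 2 -- new best
  Position 2 ('d'): window [0,2] length 3 -- new best
  Position 3 ('f'): window [0,3] length 4 -- new best
  Position 4 ('b'): window [0,4] length 5 -- new best
  Position 5 ('b'): repeat (last at 4), move window start to 5
  Position 5 ('b'): window [5,5] length 1
  Position 6 ('d'): window [5,6] length 2
  Position 7 ('d'): repeat (last at 6), move window start to 7
  Position 7 ('d'): window [7,7] length 1
Longest substring with no repeats: "ehdfb" with length 5

5


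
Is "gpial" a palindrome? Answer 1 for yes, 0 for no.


Input: gpial
Reversed: laipg
  Compare pos 0 ('g') with pos 4 ('l'): MISMATCH
  Compare pos 1 ('p') with pos 3 ('a'): MISMATCH
Result: not a palindrome

0


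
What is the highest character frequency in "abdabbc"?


Input: abdabbc
Character counts:
  'a': 2
  'b': 3
  'c': 1
  'd': 1
Maximum frequency: 3

3


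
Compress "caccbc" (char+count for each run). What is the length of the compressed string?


Input: caccbc
Runs:
  'c' x 1 => "c1"
  'a' x 1 => "a1"
  'c' x 2 => "c2"
  'b' x 1 => "b1"
  'c' x 1 => "c1"
Compressed: "c1a1c2b1c1"
Compressed length: 10

10


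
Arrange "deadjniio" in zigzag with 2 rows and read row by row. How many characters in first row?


Zigzag "deadjniio" into 2 rows:
Placing characters:
  'd' => row 0
  'e' => row 1
  'a' => row 0
  'd' => row 1
  'j' => row 0
  'n' => row 1
  'i' => row 0
  'i' => row 1
  'o' => row 0
Rows:
  Row 0: "dajio"
  Row 1: "edni"
First row length: 5

5


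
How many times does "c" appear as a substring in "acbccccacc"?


Searching for "c" in "acbccccacc"
Scanning each position:
  Position 0: "a" => no
  Position 1: "c" => MATCH
  Position 2: "b" => no
  Position 3: "c" => MATCH
  Position 4: "c" => MATCH
  Position 5: "c" => MATCH
  Position 6: "c" => MATCH
  Position 7: "a" => no
  Position 8: "c" => MATCH
  Position 9: "c" => MATCH
Total occurrences: 7

7


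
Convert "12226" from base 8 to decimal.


Input: "12226" in base 8
Positional expansion:
  Digit '1' (value 1) x 8^4 = 4096
  Digit '2' (value 2) x 8^3 = 1024
  Digit '2' (value 2) x 8^2 = 128
  Digit '2' (value 2) x 8^1 = 16
  Digit '6' (value 6) x 8^0 = 6
Sum = 5270

5270


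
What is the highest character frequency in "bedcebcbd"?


Input: bedcebcbd
Character counts:
  'b': 3
  'c': 2
  'd': 2
  'e': 2
Maximum frequency: 3

3


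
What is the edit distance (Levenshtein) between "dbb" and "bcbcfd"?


Computing edit distance: "dbb" -> "bcbcfd"
DP table:
           b    c    b    c    f    d
      0    1    2    3    4    5    6
  d   1    1    2    3    4    5    5
  b   2    1    2    2    3    4    5
  b   3    2    2    2    3    4    5
Edit distance = dp[3][6] = 5

5


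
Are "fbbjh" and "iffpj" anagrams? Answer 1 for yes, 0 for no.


Strings: "fbbjh", "iffpj"
Sorted first:  bbfhj
Sorted second: ffijp
Differ at position 0: 'b' vs 'f' => not anagrams

0


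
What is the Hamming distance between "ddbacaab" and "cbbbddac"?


Comparing "ddbacaab" and "cbbbddac" position by position:
  Position 0: 'd' vs 'c' => differ
  Position 1: 'd' vs 'b' => differ
  Position 2: 'b' vs 'b' => same
  Position 3: 'a' vs 'b' => differ
  Position 4: 'c' vs 'd' => differ
  Position 5: 'a' vs 'd' => differ
  Position 6: 'a' vs 'a' => same
  Position 7: 'b' vs 'c' => differ
Total differences (Hamming distance): 6

6


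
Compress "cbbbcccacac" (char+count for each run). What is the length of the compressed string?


Input: cbbbcccacac
Runs:
  'c' x 1 => "c1"
  'b' x 3 => "b3"
  'c' x 3 => "c3"
  'a' x 1 => "a1"
  'c' x 1 => "c1"
  'a' x 1 => "a1"
  'c' x 1 => "c1"
Compressed: "c1b3c3a1c1a1c1"
Compressed length: 14

14


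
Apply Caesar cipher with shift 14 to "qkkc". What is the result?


Caesar cipher: shift "qkkc" by 14
  'q' (pos 16) + 14 = pos 4 = 'e'
  'k' (pos 10) + 14 = pos 24 = 'y'
  'k' (pos 10) + 14 = pos 24 = 'y'
  'c' (pos 2) + 14 = pos 16 = 'q'
Result: eyyq

eyyq


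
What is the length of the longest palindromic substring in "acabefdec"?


Input: "acabefdec"
Checking substrings for palindromes:
  [0:3] "aca" (len 3) => palindrome
Longest palindromic substring: "aca" with length 3

3


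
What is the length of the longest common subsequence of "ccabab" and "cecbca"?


LCS of "ccabab" and "cecbca"
DP table:
           c    e    c    b    c    a
      0    0    0    0    0    0    0
  c   0    1    1    1    1    1    1
  c   0    1    1    2    2    2    2
  a   0    1    1    2    2    2    3
  b   0    1    1    2    3    3    3
  a   0    1    1    2    3    3    4
  b   0    1    1    2    3    3    4
LCS length = dp[6][6] = 4

4


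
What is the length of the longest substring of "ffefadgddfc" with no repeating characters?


Input: "ffefadgddfc"
Sliding window (track last position of each char):
  Position 0 ('f'): window [0,0] length 1 -- new best
  Position 1 ('f'): repeat (last at 0), move window start to 1
  Position 1 ('f'): window [1,1] length 1
  Position 2 ('e'): window [1,2] length 2 -- new best
  Position 3 ('f'): repeat (last at 1), move window start to 2
  Position 3 ('f'): window [2,3] length 2
  Position 4 ('a'): window [2,4] length 3 -- new best
  Position 5 ('d'): window [2,5] length 4 -- new best
  Position 6 ('g'): window [2,6] length 5 -- new best
  Position 7 ('d'): repeat (last at 5), move window start to 6
  Position 7 ('d'): window [6,7] length 2
  Position 8 ('d'): repeat (last at 7), move window start to 8
  Position 8 ('d'): window [8,8] length 1
  Position 9 ('f'): window [8,9] length 2
  Position 10 ('c'): window [8,10] length 3
Longest substring with no repeats: "efadg" with length 5

5


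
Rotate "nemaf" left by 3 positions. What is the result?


Input: "nemaf", rotate left by 3
First 3 characters: "nem"
Remaining characters: "af"
Concatenate remaining + first: "af" + "nem" = "afnem"

afnem


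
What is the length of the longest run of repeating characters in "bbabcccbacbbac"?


Input: "bbabcccbacbbac"
Scanning for longest run:
  Position 1 ('b'): continues run of 'b', length=2
  Position 2 ('a'): new char, reset run to 1
  Position 3 ('b'): new char, reset run to 1
  Position 4 ('c'): new char, reset run to 1
  Position 5 ('c'): continues run of 'c', length=2
  Position 6 ('c'): continues run of 'c', length=3
  Position 7 ('b'): new char, reset run to 1
  Position 8 ('a'): new char, reset run to 1
  Position 9 ('c'): new char, reset run to 1
  Position 10 ('b'): new char, reset run to 1
  Position 11 ('b'): continues run of 'b', length=2
  Position 12 ('a'): new char, reset run to 1
  Position 13 ('c'): new char, reset run to 1
Longest run: 'c' with length 3

3


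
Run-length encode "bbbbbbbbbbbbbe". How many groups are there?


Input: bbbbbbbbbbbbbe
Scanning for consecutive runs:
  Group 1: 'b' x 13 (positions 0-12)
  Group 2: 'e' x 1 (positions 13-13)
Total groups: 2

2


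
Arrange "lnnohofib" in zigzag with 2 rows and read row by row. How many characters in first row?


Zigzag "lnnohofib" into 2 rows:
Placing characters:
  'l' => row 0
  'n' => row 1
  'n' => row 0
  'o' => row 1
  'h' => row 0
  'o' => row 1
  'f' => row 0
  'i' => row 1
  'b' => row 0
Rows:
  Row 0: "lnhfb"
  Row 1: "nooi"
First row length: 5

5


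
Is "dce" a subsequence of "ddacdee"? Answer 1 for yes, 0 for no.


Check if "dce" is a subsequence of "ddacdee"
Greedy scan:
  Position 0 ('d'): matches sub[0] = 'd'
  Position 1 ('d'): no match needed
  Position 2 ('a'): no match needed
  Position 3 ('c'): matches sub[1] = 'c'
  Position 4 ('d'): no match needed
  Position 5 ('e'): matches sub[2] = 'e'
  Position 6 ('e'): no match needed
All 3 characters matched => is a subsequence

1


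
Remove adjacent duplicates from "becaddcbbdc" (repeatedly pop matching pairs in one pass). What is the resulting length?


Input: becaddcbbdc
Stack-based adjacent duplicate removal:
  Read 'b': push. Stack: b
  Read 'e': push. Stack: be
  Read 'c': push. Stack: bec
  Read 'a': push. Stack: beca
  Read 'd': push. Stack: becad
  Read 'd': matches stack top 'd' => pop. Stack: beca
  Read 'c': push. Stack: becac
  Read 'b': push. Stack: becacb
  Read 'b': matches stack top 'b' => pop. Stack: becac
  Read 'd': push. Stack: becacd
  Read 'c': push. Stack: becacdc
Final stack: "becacdc" (length 7)

7


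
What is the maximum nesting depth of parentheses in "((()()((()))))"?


Input: "((()()((()))))"
Tracking depth:
  Position 0 '(': depth becomes 1
  Position 1 '(': depth becomes 2
  Position 2 '(': depth becomes 3
  Position 3 ')': depth becomes 2
  Position 4 '(': depth becomes 3
  Position 5 ')': depth becomes 2
  Position 6 '(': depth becomes 3
  Position 7 '(': depth becomes 4
  Position 8 '(': depth becomes 5
  Position 9 ')': depth becomes 4
  Position 10 ')': depth becomes 3
  Position 11 ')': depth becomes 2
  Position 12 ')': depth becomes 1
  Position 13 ')': depth becomes 0
Maximum depth reached: 5

5


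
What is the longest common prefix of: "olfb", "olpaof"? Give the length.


Words: olfb, olpaof
  Position 0: all 'o' => match
  Position 1: all 'l' => match
  Position 2: ('f', 'p') => mismatch, stop
LCP = "ol" (length 2)

2


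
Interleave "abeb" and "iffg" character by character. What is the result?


Interleaving "abeb" and "iffg":
  Position 0: 'a' from first, 'i' from second => "ai"
  Position 1: 'b' from first, 'f' from second => "bf"
  Position 2: 'e' from first, 'f' from second => "ef"
  Position 3: 'b' from first, 'g' from second => "bg"
Result: aibfefbg

aibfefbg


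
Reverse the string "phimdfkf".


Input: phimdfkf
Reading characters right to left:
  Position 7: 'f'
  Position 6: 'k'
  Position 5: 'f'
  Position 4: 'd'
  Position 3: 'm'
  Position 2: 'i'
  Position 1: 'h'
  Position 0: 'p'
Reversed: fkfdmihp

fkfdmihp


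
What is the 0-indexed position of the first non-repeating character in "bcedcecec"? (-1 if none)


Input: bcedcecec
Character frequencies:
  'b': 1
  'c': 4
  'd': 1
  'e': 3
Scanning left to right for freq == 1:
  Position 0 ('b'): unique! => answer = 0

0


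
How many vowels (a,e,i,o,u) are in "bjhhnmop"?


Input: bjhhnmop
Checking each character:
  'b' at position 0: consonant
  'j' at position 1: consonant
  'h' at position 2: consonant
  'h' at position 3: consonant
  'n' at position 4: consonant
  'm' at position 5: consonant
  'o' at position 6: vowel (running total: 1)
  'p' at position 7: consonant
Total vowels: 1

1


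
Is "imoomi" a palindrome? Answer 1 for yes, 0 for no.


Input: imoomi
Reversed: imoomi
  Compare pos 0 ('i') with pos 5 ('i'): match
  Compare pos 1 ('m') with pos 4 ('m'): match
  Compare pos 2 ('o') with pos 3 ('o'): match
Result: palindrome

1


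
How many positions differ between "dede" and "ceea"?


Comparing "dede" and "ceea" position by position:
  Position 0: 'd' vs 'c' => DIFFER
  Position 1: 'e' vs 'e' => same
  Position 2: 'd' vs 'e' => DIFFER
  Position 3: 'e' vs 'a' => DIFFER
Positions that differ: 3

3


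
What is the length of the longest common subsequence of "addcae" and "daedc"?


LCS of "addcae" and "daedc"
DP table:
           d    a    e    d    c
      0    0    0    0    0    0
  a   0    0    1    1    1    1
  d   0    1    1    1    2    2
  d   0    1    1    1    2    2
  c   0    1    1    1    2    3
  a   0    1    2    2    2    3
  e   0    1    2    3    3    3
LCS length = dp[6][5] = 3

3


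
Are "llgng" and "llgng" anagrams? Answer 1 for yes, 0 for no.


Strings: "llgng", "llgng"
Sorted first:  gglln
Sorted second: gglln
Sorted forms match => anagrams

1


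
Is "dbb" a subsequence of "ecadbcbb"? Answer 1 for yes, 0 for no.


Check if "dbb" is a subsequence of "ecadbcbb"
Greedy scan:
  Position 0 ('e'): no match needed
  Position 1 ('c'): no match needed
  Position 2 ('a'): no match needed
  Position 3 ('d'): matches sub[0] = 'd'
  Position 4 ('b'): matches sub[1] = 'b'
  Position 5 ('c'): no match needed
  Position 6 ('b'): matches sub[2] = 'b'
  Position 7 ('b'): no match needed
All 3 characters matched => is a subsequence

1


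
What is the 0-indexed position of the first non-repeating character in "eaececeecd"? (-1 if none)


Input: eaececeecd
Character frequencies:
  'a': 1
  'c': 3
  'd': 1
  'e': 5
Scanning left to right for freq == 1:
  Position 0 ('e'): freq=5, skip
  Position 1 ('a'): unique! => answer = 1

1


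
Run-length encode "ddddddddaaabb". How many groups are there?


Input: ddddddddaaabb
Scanning for consecutive runs:
  Group 1: 'd' x 8 (positions 0-7)
  Group 2: 'a' x 3 (positions 8-10)
  Group 3: 'b' x 2 (positions 11-12)
Total groups: 3

3


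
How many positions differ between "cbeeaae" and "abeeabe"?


Comparing "cbeeaae" and "abeeabe" position by position:
  Position 0: 'c' vs 'a' => DIFFER
  Position 1: 'b' vs 'b' => same
  Position 2: 'e' vs 'e' => same
  Position 3: 'e' vs 'e' => same
  Position 4: 'a' vs 'a' => same
  Position 5: 'a' vs 'b' => DIFFER
  Position 6: 'e' vs 'e' => same
Positions that differ: 2

2


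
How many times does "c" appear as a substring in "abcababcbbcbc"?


Searching for "c" in "abcababcbbcbc"
Scanning each position:
  Position 0: "a" => no
  Position 1: "b" => no
  Position 2: "c" => MATCH
  Position 3: "a" => no
  Position 4: "b" => no
  Position 5: "a" => no
  Position 6: "b" => no
  Position 7: "c" => MATCH
  Position 8: "b" => no
  Position 9: "b" => no
  Position 10: "c" => MATCH
  Position 11: "b" => no
  Position 12: "c" => MATCH
Total occurrences: 4

4


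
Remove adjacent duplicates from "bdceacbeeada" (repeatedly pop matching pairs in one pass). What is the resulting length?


Input: bdceacbeeada
Stack-based adjacent duplicate removal:
  Read 'b': push. Stack: b
  Read 'd': push. Stack: bd
  Read 'c': push. Stack: bdc
  Read 'e': push. Stack: bdce
  Read 'a': push. Stack: bdcea
  Read 'c': push. Stack: bdceac
  Read 'b': push. Stack: bdceacb
  Read 'e': push. Stack: bdceacbe
  Read 'e': matches stack top 'e' => pop. Stack: bdceacb
  Read 'a': push. Stack: bdceacba
  Read 'd': push. Stack: bdceacbad
  Read 'a': push. Stack: bdceacbada
Final stack: "bdceacbada" (length 10)

10


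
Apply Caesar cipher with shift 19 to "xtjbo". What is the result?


Caesar cipher: shift "xtjbo" by 19
  'x' (pos 23) + 19 = pos 16 = 'q'
  't' (pos 19) + 19 = pos 12 = 'm'
  'j' (pos 9) + 19 = pos 2 = 'c'
  'b' (pos 1) + 19 = pos 20 = 'u'
  'o' (pos 14) + 19 = pos 7 = 'h'
Result: qmcuh

qmcuh


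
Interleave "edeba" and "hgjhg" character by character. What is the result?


Interleaving "edeba" and "hgjhg":
  Position 0: 'e' from first, 'h' from second => "eh"
  Position 1: 'd' from first, 'g' from second => "dg"
  Position 2: 'e' from first, 'j' from second => "ej"
  Position 3: 'b' from first, 'h' from second => "bh"
  Position 4: 'a' from first, 'g' from second => "ag"
Result: ehdgejbhag

ehdgejbhag


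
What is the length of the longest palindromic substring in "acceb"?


Input: "acceb"
Checking substrings for palindromes:
  [1:3] "cc" (len 2) => palindrome
Longest palindromic substring: "cc" with length 2

2


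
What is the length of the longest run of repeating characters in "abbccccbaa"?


Input: "abbccccbaa"
Scanning for longest run:
  Position 1 ('b'): new char, reset run to 1
  Position 2 ('b'): continues run of 'b', length=2
  Position 3 ('c'): new char, reset run to 1
  Position 4 ('c'): continues run of 'c', length=2
  Position 5 ('c'): continues run of 'c', length=3
  Position 6 ('c'): continues run of 'c', length=4
  Position 7 ('b'): new char, reset run to 1
  Position 8 ('a'): new char, reset run to 1
  Position 9 ('a'): continues run of 'a', length=2
Longest run: 'c' with length 4

4


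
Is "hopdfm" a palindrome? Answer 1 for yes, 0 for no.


Input: hopdfm
Reversed: mfdpoh
  Compare pos 0 ('h') with pos 5 ('m'): MISMATCH
  Compare pos 1 ('o') with pos 4 ('f'): MISMATCH
  Compare pos 2 ('p') with pos 3 ('d'): MISMATCH
Result: not a palindrome

0


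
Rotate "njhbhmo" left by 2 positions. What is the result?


Input: "njhbhmo", rotate left by 2
First 2 characters: "nj"
Remaining characters: "hbhmo"
Concatenate remaining + first: "hbhmo" + "nj" = "hbhmonj"

hbhmonj


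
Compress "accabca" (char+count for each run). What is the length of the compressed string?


Input: accabca
Runs:
  'a' x 1 => "a1"
  'c' x 2 => "c2"
  'a' x 1 => "a1"
  'b' x 1 => "b1"
  'c' x 1 => "c1"
  'a' x 1 => "a1"
Compressed: "a1c2a1b1c1a1"
Compressed length: 12

12


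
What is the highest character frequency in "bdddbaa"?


Input: bdddbaa
Character counts:
  'a': 2
  'b': 2
  'd': 3
Maximum frequency: 3

3


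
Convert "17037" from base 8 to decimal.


Input: "17037" in base 8
Positional expansion:
  Digit '1' (value 1) x 8^4 = 4096
  Digit '7' (value 7) x 8^3 = 3584
  Digit '0' (value 0) x 8^2 = 0
  Digit '3' (value 3) x 8^1 = 24
  Digit '7' (value 7) x 8^0 = 7
Sum = 7711

7711


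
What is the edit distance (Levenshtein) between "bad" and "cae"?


Computing edit distance: "bad" -> "cae"
DP table:
           c    a    e
      0    1    2    3
  b   1    1    2    3
  a   2    2    1    2
  d   3    3    2    2
Edit distance = dp[3][3] = 2

2


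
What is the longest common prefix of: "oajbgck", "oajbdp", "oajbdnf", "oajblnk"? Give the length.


Words: oajbgck, oajbdp, oajbdnf, oajblnk
  Position 0: all 'o' => match
  Position 1: all 'a' => match
  Position 2: all 'j' => match
  Position 3: all 'b' => match
  Position 4: ('g', 'd', 'd', 'l') => mismatch, stop
LCP = "oajb" (length 4)

4


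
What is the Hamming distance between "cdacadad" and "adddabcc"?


Comparing "cdacadad" and "adddabcc" position by position:
  Position 0: 'c' vs 'a' => differ
  Position 1: 'd' vs 'd' => same
  Position 2: 'a' vs 'd' => differ
  Position 3: 'c' vs 'd' => differ
  Position 4: 'a' vs 'a' => same
  Position 5: 'd' vs 'b' => differ
  Position 6: 'a' vs 'c' => differ
  Position 7: 'd' vs 'c' => differ
Total differences (Hamming distance): 6

6


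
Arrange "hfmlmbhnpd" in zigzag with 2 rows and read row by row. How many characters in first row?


Zigzag "hfmlmbhnpd" into 2 rows:
Placing characters:
  'h' => row 0
  'f' => row 1
  'm' => row 0
  'l' => row 1
  'm' => row 0
  'b' => row 1
  'h' => row 0
  'n' => row 1
  'p' => row 0
  'd' => row 1
Rows:
  Row 0: "hmmhp"
  Row 1: "flbnd"
First row length: 5

5


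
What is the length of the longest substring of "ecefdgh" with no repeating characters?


Input: "ecefdgh"
Sliding window (track last position of each char):
  Position 0 ('e'): window [0,0] length 1 -- new best
  Position 1 ('c'): window [0,1] length 2 -- new best
  Position 2 ('e'): repeat (last at 0), move window start to 1
  Position 2 ('e'): window [1,2] length 2
  Position 3 ('f'): window [1,3] length 3 -- new best
  Position 4 ('d'): window [1,4] length 4 -- new best
  Position 5 ('g'): window [1,5] length 5 -- new best
  Position 6 ('h'): window [1,6] length 6 -- new best
Longest substring with no repeats: "cefdgh" with length 6

6


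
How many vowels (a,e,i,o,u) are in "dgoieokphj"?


Input: dgoieokphj
Checking each character:
  'd' at position 0: consonant
  'g' at position 1: consonant
  'o' at position 2: vowel (running total: 1)
  'i' at position 3: vowel (running total: 2)
  'e' at position 4: vowel (running total: 3)
  'o' at position 5: vowel (running total: 4)
  'k' at position 6: consonant
  'p' at position 7: consonant
  'h' at position 8: consonant
  'j' at position 9: consonant
Total vowels: 4

4


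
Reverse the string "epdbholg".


Input: epdbholg
Reading characters right to left:
  Position 7: 'g'
  Position 6: 'l'
  Position 5: 'o'
  Position 4: 'h'
  Position 3: 'b'
  Position 2: 'd'
  Position 1: 'p'
  Position 0: 'e'
Reversed: glohbdpe

glohbdpe


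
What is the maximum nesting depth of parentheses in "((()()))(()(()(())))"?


Input: "((()()))(()(()(())))"
Tracking depth:
  Position 0 '(': depth becomes 1
  Position 1 '(': depth becomes 2
  Position 2 '(': depth becomes 3
  Position 3 ')': depth becomes 2
  Position 4 '(': depth becomes 3
  Position 5 ')': depth becomes 2
  Position 6 ')': depth becomes 1
  Position 7 ')': depth becomes 0
  Position 8 '(': depth becomes 1
  Position 9 '(': depth becomes 2
  Position 10 ')': depth becomes 1
  Position 11 '(': depth becomes 2
  Position 12 '(': depth becomes 3
  Position 13 ')': depth becomes 2
  Position 14 '(': depth becomes 3
  Position 15 '(': depth becomes 4
  Position 16 ')': depth becomes 3
  Position 17 ')': depth becomes 2
  Position 18 ')': depth becomes 1
  Position 19 ')': depth becomes 0
Maximum depth reached: 4

4


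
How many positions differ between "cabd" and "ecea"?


Comparing "cabd" and "ecea" position by position:
  Position 0: 'c' vs 'e' => DIFFER
  Position 1: 'a' vs 'c' => DIFFER
  Position 2: 'b' vs 'e' => DIFFER
  Position 3: 'd' vs 'a' => DIFFER
Positions that differ: 4

4


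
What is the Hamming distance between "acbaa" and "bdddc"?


Comparing "acbaa" and "bdddc" position by position:
  Position 0: 'a' vs 'b' => differ
  Position 1: 'c' vs 'd' => differ
  Position 2: 'b' vs 'd' => differ
  Position 3: 'a' vs 'd' => differ
  Position 4: 'a' vs 'c' => differ
Total differences (Hamming distance): 5

5


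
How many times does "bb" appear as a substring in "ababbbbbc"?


Searching for "bb" in "ababbbbbc"
Scanning each position:
  Position 0: "ab" => no
  Position 1: "ba" => no
  Position 2: "ab" => no
  Position 3: "bb" => MATCH
  Position 4: "bb" => MATCH
  Position 5: "bb" => MATCH
  Position 6: "bb" => MATCH
  Position 7: "bc" => no
Total occurrences: 4

4


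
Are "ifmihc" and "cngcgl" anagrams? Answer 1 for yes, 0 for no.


Strings: "ifmihc", "cngcgl"
Sorted first:  cfhiim
Sorted second: ccggln
Differ at position 1: 'f' vs 'c' => not anagrams

0


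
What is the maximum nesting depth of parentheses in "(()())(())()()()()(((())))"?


Input: "(()())(())()()()()(((())))"
Tracking depth:
  Position 0 '(': depth becomes 1
  Position 1 '(': depth becomes 2
  Position 2 ')': depth becomes 1
  Position 3 '(': depth becomes 2
  Position 4 ')': depth becomes 1
  Position 5 ')': depth becomes 0
  Position 6 '(': depth becomes 1
  Position 7 '(': depth becomes 2
  Position 8 ')': depth becomes 1
  Position 9 ')': depth becomes 0
  Position 10 '(': depth becomes 1
  Position 11 ')': depth becomes 0
  Position 12 '(': depth becomes 1
  Position 13 ')': depth becomes 0
  Position 14 '(': depth becomes 1
  Position 15 ')': depth becomes 0
  Position 16 '(': depth becomes 1
  Position 17 ')': depth becomes 0
  Position 18 '(': depth becomes 1
  Position 19 '(': depth becomes 2
  Position 20 '(': depth becomes 3
  Position 21 '(': depth becomes 4
  Position 22 ')': depth becomes 3
  Position 23 ')': depth becomes 2
  Position 24 ')': depth becomes 1
  Position 25 ')': depth becomes 0
Maximum depth reached: 4

4


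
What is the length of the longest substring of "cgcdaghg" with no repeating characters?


Input: "cgcdaghg"
Sliding window (track last position of each char):
  Position 0 ('c'): window [0,0] length 1 -- new best
  Position 1 ('g'): window [0,1] length 2 -- new best
  Position 2 ('c'): repeat (last at 0), move window start to 1
  Position 2 ('c'): window [1,2] length 2
  Position 3 ('d'): window [1,3] length 3 -- new best
  Position 4 ('a'): window [1,4] length 4 -- new best
  Position 5 ('g'): repeat (last at 1), move window start to 2
  Position 5 ('g'): window [2,5] length 4
  Position 6 ('h'): window [2,6] length 5 -- new best
  Position 7 ('g'): repeat (last at 5), move window start to 6
  Position 7 ('g'): window [6,7] length 2
Longest substring with no repeats: "cdagh" with length 5

5


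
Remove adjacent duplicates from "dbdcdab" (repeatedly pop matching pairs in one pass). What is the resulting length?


Input: dbdcdab
Stack-based adjacent duplicate removal:
  Read 'd': push. Stack: d
  Read 'b': push. Stack: db
  Read 'd': push. Stack: dbd
  Read 'c': push. Stack: dbdc
  Read 'd': push. Stack: dbdcd
  Read 'a': push. Stack: dbdcda
  Read 'b': push. Stack: dbdcdab
Final stack: "dbdcdab" (length 7)

7


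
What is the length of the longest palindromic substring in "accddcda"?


Input: "accddcda"
Checking substrings for palindromes:
  [2:6] "cddc" (len 4) => palindrome
  [4:7] "dcd" (len 3) => palindrome
  [1:3] "cc" (len 2) => palindrome
  [3:5] "dd" (len 2) => palindrome
Longest palindromic substring: "cddc" with length 4

4


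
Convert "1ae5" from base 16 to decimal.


Input: "1ae5" in base 16
Positional expansion:
  Digit '1' (value 1) x 16^3 = 4096
  Digit 'a' (value 10) x 16^2 = 2560
  Digit 'e' (value 14) x 16^1 = 224
  Digit '5' (value 5) x 16^0 = 5
Sum = 6885

6885


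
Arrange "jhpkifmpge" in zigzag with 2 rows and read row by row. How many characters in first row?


Zigzag "jhpkifmpge" into 2 rows:
Placing characters:
  'j' => row 0
  'h' => row 1
  'p' => row 0
  'k' => row 1
  'i' => row 0
  'f' => row 1
  'm' => row 0
  'p' => row 1
  'g' => row 0
  'e' => row 1
Rows:
  Row 0: "jpimg"
  Row 1: "hkfpe"
First row length: 5

5


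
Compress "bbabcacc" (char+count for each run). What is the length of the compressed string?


Input: bbabcacc
Runs:
  'b' x 2 => "b2"
  'a' x 1 => "a1"
  'b' x 1 => "b1"
  'c' x 1 => "c1"
  'a' x 1 => "a1"
  'c' x 2 => "c2"
Compressed: "b2a1b1c1a1c2"
Compressed length: 12

12


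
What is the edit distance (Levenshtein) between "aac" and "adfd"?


Computing edit distance: "aac" -> "adfd"
DP table:
           a    d    f    d
      0    1    2    3    4
  a   1    0    1    2    3
  a   2    1    1    2    3
  c   3    2    2    2    3
Edit distance = dp[3][4] = 3

3


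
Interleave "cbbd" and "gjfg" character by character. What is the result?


Interleaving "cbbd" and "gjfg":
  Position 0: 'c' from first, 'g' from second => "cg"
  Position 1: 'b' from first, 'j' from second => "bj"
  Position 2: 'b' from first, 'f' from second => "bf"
  Position 3: 'd' from first, 'g' from second => "dg"
Result: cgbjbfdg

cgbjbfdg


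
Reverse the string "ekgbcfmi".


Input: ekgbcfmi
Reading characters right to left:
  Position 7: 'i'
  Position 6: 'm'
  Position 5: 'f'
  Position 4: 'c'
  Position 3: 'b'
  Position 2: 'g'
  Position 1: 'k'
  Position 0: 'e'
Reversed: imfcbgke

imfcbgke


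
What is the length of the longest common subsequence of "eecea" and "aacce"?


LCS of "eecea" and "aacce"
DP table:
           a    a    c    c    e
      0    0    0    0    0    0
  e   0    0    0    0    0    1
  e   0    0    0    0    0    1
  c   0    0    0    1    1    1
  e   0    0    0    1    1    2
  a   0    1    1    1    1    2
LCS length = dp[5][5] = 2

2


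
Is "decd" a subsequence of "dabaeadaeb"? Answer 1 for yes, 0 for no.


Check if "decd" is a subsequence of "dabaeadaeb"
Greedy scan:
  Position 0 ('d'): matches sub[0] = 'd'
  Position 1 ('a'): no match needed
  Position 2 ('b'): no match needed
  Position 3 ('a'): no match needed
  Position 4 ('e'): matches sub[1] = 'e'
  Position 5 ('a'): no match needed
  Position 6 ('d'): no match needed
  Position 7 ('a'): no match needed
  Position 8 ('e'): no match needed
  Position 9 ('b'): no match needed
Only matched 2/4 characters => not a subsequence

0


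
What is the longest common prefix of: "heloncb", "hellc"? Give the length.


Words: heloncb, hellc
  Position 0: all 'h' => match
  Position 1: all 'e' => match
  Position 2: all 'l' => match
  Position 3: ('o', 'l') => mismatch, stop
LCP = "hel" (length 3)

3


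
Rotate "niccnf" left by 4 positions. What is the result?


Input: "niccnf", rotate left by 4
First 4 characters: "nicc"
Remaining characters: "nf"
Concatenate remaining + first: "nf" + "nicc" = "nfnicc"

nfnicc


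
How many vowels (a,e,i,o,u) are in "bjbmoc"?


Input: bjbmoc
Checking each character:
  'b' at position 0: consonant
  'j' at position 1: consonant
  'b' at position 2: consonant
  'm' at position 3: consonant
  'o' at position 4: vowel (running total: 1)
  'c' at position 5: consonant
Total vowels: 1

1


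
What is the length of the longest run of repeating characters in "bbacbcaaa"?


Input: "bbacbcaaa"
Scanning for longest run:
  Position 1 ('b'): continues run of 'b', length=2
  Position 2 ('a'): new char, reset run to 1
  Position 3 ('c'): new char, reset run to 1
  Position 4 ('b'): new char, reset run to 1
  Position 5 ('c'): new char, reset run to 1
  Position 6 ('a'): new char, reset run to 1
  Position 7 ('a'): continues run of 'a', length=2
  Position 8 ('a'): continues run of 'a', length=3
Longest run: 'a' with length 3

3


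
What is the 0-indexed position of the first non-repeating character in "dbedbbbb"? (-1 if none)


Input: dbedbbbb
Character frequencies:
  'b': 5
  'd': 2
  'e': 1
Scanning left to right for freq == 1:
  Position 0 ('d'): freq=2, skip
  Position 1 ('b'): freq=5, skip
  Position 2 ('e'): unique! => answer = 2

2


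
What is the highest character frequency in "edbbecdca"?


Input: edbbecdca
Character counts:
  'a': 1
  'b': 2
  'c': 2
  'd': 2
  'e': 2
Maximum frequency: 2

2


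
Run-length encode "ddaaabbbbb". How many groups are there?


Input: ddaaabbbbb
Scanning for consecutive runs:
  Group 1: 'd' x 2 (positions 0-1)
  Group 2: 'a' x 3 (positions 2-4)
  Group 3: 'b' x 5 (positions 5-9)
Total groups: 3

3


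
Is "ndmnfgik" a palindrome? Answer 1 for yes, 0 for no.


Input: ndmnfgik
Reversed: kigfnmdn
  Compare pos 0 ('n') with pos 7 ('k'): MISMATCH
  Compare pos 1 ('d') with pos 6 ('i'): MISMATCH
  Compare pos 2 ('m') with pos 5 ('g'): MISMATCH
  Compare pos 3 ('n') with pos 4 ('f'): MISMATCH
Result: not a palindrome

0


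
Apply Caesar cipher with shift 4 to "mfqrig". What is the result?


Caesar cipher: shift "mfqrig" by 4
  'm' (pos 12) + 4 = pos 16 = 'q'
  'f' (pos 5) + 4 = pos 9 = 'j'
  'q' (pos 16) + 4 = pos 20 = 'u'
  'r' (pos 17) + 4 = pos 21 = 'v'
  'i' (pos 8) + 4 = pos 12 = 'm'
  'g' (pos 6) + 4 = pos 10 = 'k'
Result: qjuvmk

qjuvmk


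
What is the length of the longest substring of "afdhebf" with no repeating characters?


Input: "afdhebf"
Sliding window (track last position of each char):
  Position 0 ('a'): window [0,0] length 1 -- new best
  Position 1 ('f'): window [0,1] length 2 -- new best
  Position 2 ('d'): window [0,2] length 3 -- new best
  Position 3 ('h'): window [0,3] length 4 -- new best
  Position 4 ('e'): window [0,4] length 5 -- new best
  Position 5 ('b'): window [0,5] length 6 -- new best
  Position 6 ('f'): repeat (last at 1), move window start to 2
  Position 6 ('f'): window [2,6] length 5
Longest substring with no repeats: "afdheb" with length 6

6


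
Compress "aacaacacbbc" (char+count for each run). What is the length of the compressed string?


Input: aacaacacbbc
Runs:
  'a' x 2 => "a2"
  'c' x 1 => "c1"
  'a' x 2 => "a2"
  'c' x 1 => "c1"
  'a' x 1 => "a1"
  'c' x 1 => "c1"
  'b' x 2 => "b2"
  'c' x 1 => "c1"
Compressed: "a2c1a2c1a1c1b2c1"
Compressed length: 16

16


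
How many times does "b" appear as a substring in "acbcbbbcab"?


Searching for "b" in "acbcbbbcab"
Scanning each position:
  Position 0: "a" => no
  Position 1: "c" => no
  Position 2: "b" => MATCH
  Position 3: "c" => no
  Position 4: "b" => MATCH
  Position 5: "b" => MATCH
  Position 6: "b" => MATCH
  Position 7: "c" => no
  Position 8: "a" => no
  Position 9: "b" => MATCH
Total occurrences: 5

5


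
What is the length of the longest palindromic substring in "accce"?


Input: "accce"
Checking substrings for palindromes:
  [1:4] "ccc" (len 3) => palindrome
  [1:3] "cc" (len 2) => palindrome
  [2:4] "cc" (len 2) => palindrome
Longest palindromic substring: "ccc" with length 3

3


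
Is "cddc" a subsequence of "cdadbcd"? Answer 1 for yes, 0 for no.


Check if "cddc" is a subsequence of "cdadbcd"
Greedy scan:
  Position 0 ('c'): matches sub[0] = 'c'
  Position 1 ('d'): matches sub[1] = 'd'
  Position 2 ('a'): no match needed
  Position 3 ('d'): matches sub[2] = 'd'
  Position 4 ('b'): no match needed
  Position 5 ('c'): matches sub[3] = 'c'
  Position 6 ('d'): no match needed
All 4 characters matched => is a subsequence

1


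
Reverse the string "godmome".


Input: godmome
Reading characters right to left:
  Position 6: 'e'
  Position 5: 'm'
  Position 4: 'o'
  Position 3: 'm'
  Position 2: 'd'
  Position 1: 'o'
  Position 0: 'g'
Reversed: emomdog

emomdog
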